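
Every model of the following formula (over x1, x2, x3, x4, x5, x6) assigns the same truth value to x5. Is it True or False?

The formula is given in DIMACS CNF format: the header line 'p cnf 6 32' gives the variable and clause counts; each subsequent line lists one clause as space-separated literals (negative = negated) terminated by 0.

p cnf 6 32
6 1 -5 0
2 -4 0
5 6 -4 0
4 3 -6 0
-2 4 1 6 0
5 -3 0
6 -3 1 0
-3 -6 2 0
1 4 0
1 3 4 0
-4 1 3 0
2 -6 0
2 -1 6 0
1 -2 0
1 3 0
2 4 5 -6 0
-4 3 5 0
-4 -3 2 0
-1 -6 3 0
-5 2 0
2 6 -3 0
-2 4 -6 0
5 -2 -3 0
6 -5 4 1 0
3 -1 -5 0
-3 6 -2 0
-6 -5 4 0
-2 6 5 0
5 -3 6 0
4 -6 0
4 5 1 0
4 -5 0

Suppose x5 = False.
(¬x3) alone gives x3 = False.
(x1) alone gives x1 = True.
(¬x4) alone gives x4 = False.
(¬x6) alone gives x6 = False.
(x2) alone gives x2 = True.
But (¬x2) is also a unit clause — contradiction.
So every satisfying assignment has x5 = True.

True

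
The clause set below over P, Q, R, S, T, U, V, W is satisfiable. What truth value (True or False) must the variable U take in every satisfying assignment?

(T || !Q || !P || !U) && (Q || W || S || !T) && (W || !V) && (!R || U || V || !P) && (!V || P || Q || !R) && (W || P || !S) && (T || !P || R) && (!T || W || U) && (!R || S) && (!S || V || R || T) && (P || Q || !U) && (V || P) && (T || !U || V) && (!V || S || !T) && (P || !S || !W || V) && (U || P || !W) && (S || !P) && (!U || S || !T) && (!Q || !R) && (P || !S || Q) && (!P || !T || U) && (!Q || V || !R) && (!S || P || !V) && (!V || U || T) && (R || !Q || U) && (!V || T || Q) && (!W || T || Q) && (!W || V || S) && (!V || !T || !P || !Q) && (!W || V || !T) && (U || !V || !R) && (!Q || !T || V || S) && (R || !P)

True

Suppose U = false.
Case W = true:
The clause (P) is unit, so P = true.
The clause (S) is unit, so S = true.
The clause (!T) is unit, so T = false.
The clause (R) is unit, so R = true.
The clause (V) is unit, so V = true.
But (!V) is also a unit clause — contradiction.
That branch fails; take W = false instead.
The clause (!V) is unit, so V = false.
The clause (!T) is unit, so T = false.
The clause (P) is unit, so P = true.
The clause (!R) is unit, so R = false.
But (R) is also a unit clause — contradiction.
Both values of W lead to a conflict.
So every satisfying assignment has U = True.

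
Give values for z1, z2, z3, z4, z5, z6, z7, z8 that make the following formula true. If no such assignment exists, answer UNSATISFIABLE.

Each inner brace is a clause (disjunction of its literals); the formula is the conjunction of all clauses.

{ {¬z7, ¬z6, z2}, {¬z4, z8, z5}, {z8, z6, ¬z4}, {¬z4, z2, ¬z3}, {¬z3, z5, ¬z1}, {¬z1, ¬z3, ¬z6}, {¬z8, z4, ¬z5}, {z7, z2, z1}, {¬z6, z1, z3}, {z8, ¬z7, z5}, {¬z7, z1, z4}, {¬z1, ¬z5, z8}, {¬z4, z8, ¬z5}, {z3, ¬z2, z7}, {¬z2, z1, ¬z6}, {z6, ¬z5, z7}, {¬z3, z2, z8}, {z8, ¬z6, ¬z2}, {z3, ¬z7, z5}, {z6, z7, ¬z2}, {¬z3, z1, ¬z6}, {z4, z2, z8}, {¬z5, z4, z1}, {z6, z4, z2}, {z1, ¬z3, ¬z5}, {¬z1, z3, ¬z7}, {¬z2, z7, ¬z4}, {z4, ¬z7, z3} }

z1=False; z2=False; z3=False; z4=True; z5=True; z6=False; z7=True; z8=True

Case z7 = True:
Case z6 = False:
Case z8 = True:
Case z4 = True:
Case z2 = False:
From the singleton clause (¬z3), z3 = False.
From the singleton clause (z5), z5 = True.
From the singleton clause (¬z1), z1 = False.
All clauses are satisfied.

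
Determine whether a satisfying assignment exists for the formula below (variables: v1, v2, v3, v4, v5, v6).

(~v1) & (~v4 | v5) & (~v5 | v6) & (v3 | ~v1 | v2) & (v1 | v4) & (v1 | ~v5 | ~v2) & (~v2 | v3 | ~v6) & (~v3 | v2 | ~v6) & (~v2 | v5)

(~v1) alone gives v1 = 0.
(v4) alone gives v4 = 1.
(v5) alone gives v5 = 1.
(v6) alone gives v6 = 1.
(~v2) alone gives v2 = 0.
(~v3) alone gives v3 = 0.
This assignment satisfies each clause.
A satisfying assignment: v1: 0; v2: 0; v3: 0; v4: 1; v5: 1; v6: 1.

Yes, satisfiable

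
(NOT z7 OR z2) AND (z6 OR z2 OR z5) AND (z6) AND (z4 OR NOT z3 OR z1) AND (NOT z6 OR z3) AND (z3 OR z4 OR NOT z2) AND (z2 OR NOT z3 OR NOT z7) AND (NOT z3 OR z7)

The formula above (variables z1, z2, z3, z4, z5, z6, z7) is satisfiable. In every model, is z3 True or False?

Suppose z3 = false.
The clause (z6) is unit, so z6 = true.
But (NOT z6) is also a unit clause — contradiction.
So every satisfying assignment has z3 = True.

True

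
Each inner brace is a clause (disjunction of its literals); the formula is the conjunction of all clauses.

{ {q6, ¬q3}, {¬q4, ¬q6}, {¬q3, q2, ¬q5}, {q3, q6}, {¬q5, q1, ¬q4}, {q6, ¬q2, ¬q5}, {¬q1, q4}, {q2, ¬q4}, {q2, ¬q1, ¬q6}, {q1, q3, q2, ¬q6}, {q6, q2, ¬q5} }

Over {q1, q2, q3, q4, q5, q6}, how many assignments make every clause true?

5

There are 2^6 = 64 truth assignments over (q1, q2, q3, q4, q5, q6).
Split on q5. With q5 = True, the clauses containing q5 are satisfied and ¬q5 drops from the rest; 2 of the 2^5 = 32 assignments to the other variables satisfy what remains.
With q5 = False, by the same count on the reduced clause set, 3 assignments work.
(One model: q1=F, q2=F, q3=T, q4=F, q5=F, q6=T.)
Total: 2 + 3 = 5.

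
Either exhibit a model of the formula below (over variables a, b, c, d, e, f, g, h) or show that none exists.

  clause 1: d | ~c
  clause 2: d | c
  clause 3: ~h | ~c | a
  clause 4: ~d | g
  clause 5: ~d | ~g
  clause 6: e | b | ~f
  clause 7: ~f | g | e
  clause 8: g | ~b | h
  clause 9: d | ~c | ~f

Try d = 1.
(g) alone gives g = 1.
But (~g) is also a unit clause — contradiction.
Undo d and try d = 0.
(~c) alone gives c = 0.
But (c) is also a unit clause — contradiction.
Both values of d lead to a conflict.

UNSATISFIABLE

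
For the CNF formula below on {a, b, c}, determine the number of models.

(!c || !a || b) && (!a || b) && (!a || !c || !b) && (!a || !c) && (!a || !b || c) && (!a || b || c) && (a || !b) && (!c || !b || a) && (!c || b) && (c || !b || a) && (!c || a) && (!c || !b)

1

There are 2^3 = 8 truth assignments over (a, b, c).
Split on b. With b = true, the clauses containing b are satisfied and !b drops from the rest; 0 of the 2^2 = 4 assignments to the other variables satisfy what remains.
With b = false, by the same count on the reduced clause set, 1 assignment works.
(One model: a=F, b=F, c=F.)
Total: 0 + 1 = 1.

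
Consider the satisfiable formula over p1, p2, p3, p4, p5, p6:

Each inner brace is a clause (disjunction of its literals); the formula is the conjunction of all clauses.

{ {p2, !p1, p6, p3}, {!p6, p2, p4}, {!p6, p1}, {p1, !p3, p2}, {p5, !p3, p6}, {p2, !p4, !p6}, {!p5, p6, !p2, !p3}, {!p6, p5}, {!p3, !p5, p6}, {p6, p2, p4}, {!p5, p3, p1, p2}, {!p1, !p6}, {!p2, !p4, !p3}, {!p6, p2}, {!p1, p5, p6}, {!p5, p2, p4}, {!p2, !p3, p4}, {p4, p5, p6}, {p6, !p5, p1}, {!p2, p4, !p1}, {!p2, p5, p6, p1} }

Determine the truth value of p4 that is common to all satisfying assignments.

True

Suppose p4 = false.
Try p6 = false.
The clause (p2) is unit, so p2 = true.
The clause (!p3) is unit, so p3 = false.
The clause (p5) is unit, so p5 = true.
The clause (p1) is unit, so p1 = true.
But (!p1) is also a unit clause — contradiction.
Undo p6 and try p6 = true.
The clause (p2) is unit, so p2 = true.
The clause (p1) is unit, so p1 = true.
But (!p1) is also a unit clause — contradiction.
Both values of p6 lead to a conflict.
So every satisfying assignment has p4 = True.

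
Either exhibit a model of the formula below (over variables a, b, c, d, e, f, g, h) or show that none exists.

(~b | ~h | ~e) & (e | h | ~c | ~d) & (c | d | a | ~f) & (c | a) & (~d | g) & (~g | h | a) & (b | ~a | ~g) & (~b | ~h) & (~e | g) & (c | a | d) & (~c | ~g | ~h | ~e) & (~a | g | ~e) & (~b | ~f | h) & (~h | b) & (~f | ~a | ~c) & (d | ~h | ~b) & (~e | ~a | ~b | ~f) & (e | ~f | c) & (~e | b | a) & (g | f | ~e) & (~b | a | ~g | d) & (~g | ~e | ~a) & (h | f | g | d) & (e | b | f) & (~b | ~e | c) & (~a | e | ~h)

a: 0; b: 0; c: 1; d: 0; e: 0; f: 1; g: 0; h: 0

Suppose c = 1.
Suppose d = 0.
Suppose b = 0.
The clause (~h) is unit, so h = 0.
Suppose g = 0.
The clause (~e) is unit, so e = 0.
The clause (f) is unit, so f = 1.
The clause (~a) is unit, so a = 0.
All clauses are satisfied.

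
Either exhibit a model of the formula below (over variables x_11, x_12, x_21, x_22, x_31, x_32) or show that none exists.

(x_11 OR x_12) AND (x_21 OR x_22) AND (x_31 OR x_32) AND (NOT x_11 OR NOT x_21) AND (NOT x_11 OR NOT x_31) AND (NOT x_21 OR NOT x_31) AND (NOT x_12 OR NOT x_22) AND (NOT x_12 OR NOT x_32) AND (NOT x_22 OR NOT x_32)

Suppose x_11 = true.
(NOT x_21) alone gives x_21 = false.
(x_22) alone gives x_22 = true.
(NOT x_31) alone gives x_31 = false.
(x_32) alone gives x_32 = true.
But (NOT x_32) is also a unit clause — contradiction.
Undo x_11 and try x_11 = false.
(x_12) alone gives x_12 = true.
(NOT x_22) alone gives x_22 = false.
(x_21) alone gives x_21 = true.
(NOT x_31) alone gives x_31 = false.
(x_32) alone gives x_32 = true.
But (NOT x_32) is also a unit clause — contradiction.
Either choice for x_11 ends in contradiction.

UNSATISFIABLE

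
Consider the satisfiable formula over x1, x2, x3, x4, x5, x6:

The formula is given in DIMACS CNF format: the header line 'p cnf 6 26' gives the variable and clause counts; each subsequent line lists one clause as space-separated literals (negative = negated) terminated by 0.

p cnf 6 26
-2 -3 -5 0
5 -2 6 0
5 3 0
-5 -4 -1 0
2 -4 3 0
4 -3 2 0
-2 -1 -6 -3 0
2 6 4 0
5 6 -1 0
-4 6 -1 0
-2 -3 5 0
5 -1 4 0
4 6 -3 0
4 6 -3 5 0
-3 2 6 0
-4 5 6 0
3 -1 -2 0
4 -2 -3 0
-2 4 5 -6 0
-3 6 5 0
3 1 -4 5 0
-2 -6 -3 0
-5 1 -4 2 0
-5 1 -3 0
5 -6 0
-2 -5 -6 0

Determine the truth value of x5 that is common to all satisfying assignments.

True

Suppose x5 = False.
The clause (x3) is unit, so x3 = True.
The clause (¬x2) is unit, so x2 = False.
The clause (x4) is unit, so x4 = True.
The clause (x6) is unit, so x6 = True.
But (¬x6) is also a unit clause — contradiction.
So every satisfying assignment has x5 = True.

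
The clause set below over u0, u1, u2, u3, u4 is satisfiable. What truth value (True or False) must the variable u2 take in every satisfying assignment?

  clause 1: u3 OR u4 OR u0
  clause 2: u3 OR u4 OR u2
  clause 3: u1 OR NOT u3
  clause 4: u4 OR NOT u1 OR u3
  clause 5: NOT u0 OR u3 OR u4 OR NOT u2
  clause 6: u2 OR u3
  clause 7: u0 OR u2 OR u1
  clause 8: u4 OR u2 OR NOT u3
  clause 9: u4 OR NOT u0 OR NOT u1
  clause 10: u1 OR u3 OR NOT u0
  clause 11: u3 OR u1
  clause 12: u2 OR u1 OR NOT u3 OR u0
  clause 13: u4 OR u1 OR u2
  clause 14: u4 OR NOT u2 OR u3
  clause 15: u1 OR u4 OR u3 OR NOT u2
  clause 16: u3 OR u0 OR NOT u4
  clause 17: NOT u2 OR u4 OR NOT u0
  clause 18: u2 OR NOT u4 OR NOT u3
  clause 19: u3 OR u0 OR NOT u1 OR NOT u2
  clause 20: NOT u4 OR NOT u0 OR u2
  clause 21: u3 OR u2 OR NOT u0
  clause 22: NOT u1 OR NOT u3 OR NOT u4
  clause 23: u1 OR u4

Suppose u2 = false.
From the singleton clause (u3), u3 = true.
From the singleton clause (u1), u1 = true.
From the singleton clause (u4), u4 = true.
Now (NOT u4) is unsatisfied and unit — conflict.
So every satisfying assignment has u2 = True.

True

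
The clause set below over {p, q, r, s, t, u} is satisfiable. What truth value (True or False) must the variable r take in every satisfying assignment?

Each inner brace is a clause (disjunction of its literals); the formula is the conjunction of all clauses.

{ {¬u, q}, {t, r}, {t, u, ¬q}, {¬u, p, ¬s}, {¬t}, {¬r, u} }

Suppose r = False.
From the singleton clause (t), t = True.
That conflicts with the unit clause (¬t).
So every satisfying assignment has r = True.

True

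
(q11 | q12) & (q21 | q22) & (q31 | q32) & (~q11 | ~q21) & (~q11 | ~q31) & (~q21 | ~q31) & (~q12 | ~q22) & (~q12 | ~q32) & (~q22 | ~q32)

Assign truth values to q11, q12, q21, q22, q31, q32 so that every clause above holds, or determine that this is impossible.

UNSATISFIABLE

Try q11 = 1.
The clause (~q21) is unit, so q21 = 0.
The clause (q22) is unit, so q22 = 1.
The clause (~q31) is unit, so q31 = 0.
The clause (q32) is unit, so q32 = 1.
That conflicts with the unit clause (~q32).
Backtrack on q11: now try q11 = 0.
The clause (q12) is unit, so q12 = 1.
The clause (~q22) is unit, so q22 = 0.
The clause (q21) is unit, so q21 = 1.
The clause (~q31) is unit, so q31 = 0.
The clause (q32) is unit, so q32 = 1.
That conflicts with the unit clause (~q32).
Either choice for q11 ends in contradiction.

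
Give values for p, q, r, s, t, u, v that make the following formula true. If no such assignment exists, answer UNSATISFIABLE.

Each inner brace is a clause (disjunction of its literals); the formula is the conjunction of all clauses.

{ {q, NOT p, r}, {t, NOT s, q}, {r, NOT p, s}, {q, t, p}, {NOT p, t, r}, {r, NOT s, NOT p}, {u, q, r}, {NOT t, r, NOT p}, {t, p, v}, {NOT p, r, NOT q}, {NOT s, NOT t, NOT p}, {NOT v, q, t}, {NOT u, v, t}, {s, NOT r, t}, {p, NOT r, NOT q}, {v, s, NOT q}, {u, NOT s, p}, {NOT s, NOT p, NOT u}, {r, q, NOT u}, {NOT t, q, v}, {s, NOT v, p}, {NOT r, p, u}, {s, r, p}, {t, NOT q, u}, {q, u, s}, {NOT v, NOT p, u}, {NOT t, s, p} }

Case q = true:
Case p = true:
The clause (r) is unit, so r = true.
Case s = false:
The clause (t) is unit, so t = true.
The clause (v) is unit, so v = true.
The clause (u) is unit, so u = true.
This assignment satisfies each clause.

p=true, q=true, r=true, s=false, t=true, u=true, v=true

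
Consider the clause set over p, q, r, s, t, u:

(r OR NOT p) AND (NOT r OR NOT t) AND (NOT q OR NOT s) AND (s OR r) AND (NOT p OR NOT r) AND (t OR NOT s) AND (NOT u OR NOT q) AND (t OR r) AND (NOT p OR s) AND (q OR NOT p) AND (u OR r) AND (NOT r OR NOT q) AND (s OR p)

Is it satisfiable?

Branch on r: set r = false.
From the singleton clause (NOT p), p = false.
From the singleton clause (s), s = true.
From the singleton clause (NOT q), q = false.
From the singleton clause (t), t = true.
From the singleton clause (u), u = true.
All clauses are satisfied.
A satisfying assignment: p: false; q: false; r: false; s: true; t: true; u: true.

Satisfiable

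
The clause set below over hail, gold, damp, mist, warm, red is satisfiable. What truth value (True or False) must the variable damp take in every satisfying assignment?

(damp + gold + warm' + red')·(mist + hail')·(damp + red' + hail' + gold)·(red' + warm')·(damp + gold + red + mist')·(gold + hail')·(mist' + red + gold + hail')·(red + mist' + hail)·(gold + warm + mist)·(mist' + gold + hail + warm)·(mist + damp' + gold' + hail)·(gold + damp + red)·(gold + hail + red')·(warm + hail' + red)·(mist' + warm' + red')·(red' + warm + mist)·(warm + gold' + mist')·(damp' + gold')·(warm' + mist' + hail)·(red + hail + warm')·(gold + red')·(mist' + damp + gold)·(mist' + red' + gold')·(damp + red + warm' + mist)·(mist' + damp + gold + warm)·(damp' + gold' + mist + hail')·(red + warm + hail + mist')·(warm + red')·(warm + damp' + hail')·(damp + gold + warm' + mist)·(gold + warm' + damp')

False

Suppose damp = 1.
From the singleton clause (gold'), gold = 0.
From the singleton clause (hail'), hail = 0.
From the singleton clause (red'), red = 0.
From the singleton clause (mist'), mist = 0.
From the singleton clause (warm), warm = 1.
That conflicts with the unit clause (warm').
So every satisfying assignment has damp = False.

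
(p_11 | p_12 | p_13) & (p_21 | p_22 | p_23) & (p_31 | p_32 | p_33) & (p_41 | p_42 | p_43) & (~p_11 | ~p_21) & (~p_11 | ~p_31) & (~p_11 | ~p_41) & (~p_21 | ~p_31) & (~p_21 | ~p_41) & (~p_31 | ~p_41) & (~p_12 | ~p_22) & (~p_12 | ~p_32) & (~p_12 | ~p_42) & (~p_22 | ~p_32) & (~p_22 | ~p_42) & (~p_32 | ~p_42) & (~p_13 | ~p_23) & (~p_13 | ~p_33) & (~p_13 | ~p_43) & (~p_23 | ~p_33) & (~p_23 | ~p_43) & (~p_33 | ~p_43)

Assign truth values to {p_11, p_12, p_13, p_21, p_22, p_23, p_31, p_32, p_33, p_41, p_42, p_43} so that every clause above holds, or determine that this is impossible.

Case p_11 = 0:
Case p_12 = 1:
(~p_22) alone gives p_22 = 0.
(~p_32) alone gives p_32 = 0.
(~p_42) alone gives p_42 = 0.
Case p_21 = 1:
(~p_31) alone gives p_31 = 0.
(p_33) alone gives p_33 = 1.
(~p_41) alone gives p_41 = 0.
(p_43) alone gives p_43 = 1.
Now (~p_43) is unsatisfied and unit — conflict.
Undo p_21 and try p_21 = 0.
(p_23) alone gives p_23 = 1.
(~p_13) alone gives p_13 = 0.
(~p_33) alone gives p_33 = 0.
(p_31) alone gives p_31 = 1.
(~p_41) alone gives p_41 = 0.
(p_43) alone gives p_43 = 1.
Now (~p_43) is unsatisfied and unit — conflict.
Either choice for p_21 ends in contradiction.
Undo p_12 and try p_12 = 0.
(p_13) alone gives p_13 = 1.
(~p_23) alone gives p_23 = 0.
(~p_33) alone gives p_33 = 0.
(~p_43) alone gives p_43 = 0.
Case p_21 = 1:
(~p_31) alone gives p_31 = 0.
(p_32) alone gives p_32 = 1.
(~p_41) alone gives p_41 = 0.
(p_42) alone gives p_42 = 1.
Now (~p_42) is unsatisfied and unit — conflict.
Undo p_21 and try p_21 = 0.
(p_22) alone gives p_22 = 1.
(~p_32) alone gives p_32 = 0.
(p_31) alone gives p_31 = 1.
(~p_41) alone gives p_41 = 0.
(p_42) alone gives p_42 = 1.
Now (~p_42) is unsatisfied and unit — conflict.
Either choice for p_21 ends in contradiction.
Either choice for p_12 ends in contradiction.
Undo p_11 and try p_11 = 1.
(~p_21) alone gives p_21 = 0.
(~p_31) alone gives p_31 = 0.
(~p_41) alone gives p_41 = 0.
Case p_22 = 1:
(~p_12) alone gives p_12 = 0.
(~p_32) alone gives p_32 = 0.
(p_33) alone gives p_33 = 1.
(~p_42) alone gives p_42 = 0.
(p_43) alone gives p_43 = 1.
Now (~p_43) is unsatisfied and unit — conflict.
Undo p_22 and try p_22 = 0.
(p_23) alone gives p_23 = 1.
(~p_13) alone gives p_13 = 0.
(~p_33) alone gives p_33 = 0.
(p_32) alone gives p_32 = 1.
(~p_12) alone gives p_12 = 0.
(~p_42) alone gives p_42 = 0.
(p_43) alone gives p_43 = 1.
Now (~p_43) is unsatisfied and unit — conflict.
Either choice for p_22 ends in contradiction.
Either choice for p_11 ends in contradiction.

UNSATISFIABLE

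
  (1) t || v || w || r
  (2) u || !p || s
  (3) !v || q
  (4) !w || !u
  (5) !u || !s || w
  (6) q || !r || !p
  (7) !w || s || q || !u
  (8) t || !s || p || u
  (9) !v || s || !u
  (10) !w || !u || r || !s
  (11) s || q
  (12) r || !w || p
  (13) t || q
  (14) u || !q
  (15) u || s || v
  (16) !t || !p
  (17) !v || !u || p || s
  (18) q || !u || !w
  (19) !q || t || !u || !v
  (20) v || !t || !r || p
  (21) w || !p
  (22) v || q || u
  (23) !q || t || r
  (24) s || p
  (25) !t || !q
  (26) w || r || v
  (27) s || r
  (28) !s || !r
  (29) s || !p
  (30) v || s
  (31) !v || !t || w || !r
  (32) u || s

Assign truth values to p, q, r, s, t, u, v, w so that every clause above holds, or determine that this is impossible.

Suppose v = false.
The clause (s) is unit, so s = true.
The clause (!r) is unit, so r = false.
The clause (w) is unit, so w = true.
The clause (!u) is unit, so u = false.
The clause (p) is unit, so p = true.
The clause (!q) is unit, so q = false.
Now (q) is unsatisfied and unit — conflict.
Backtrack on v: now try v = true.
The clause (q) is unit, so q = true.
The clause (u) is unit, so u = true.
The clause (!w) is unit, so w = false.
The clause (!s) is unit, so s = false.
Now (s) is unsatisfied and unit — conflict.
Both values of v lead to a conflict.

UNSATISFIABLE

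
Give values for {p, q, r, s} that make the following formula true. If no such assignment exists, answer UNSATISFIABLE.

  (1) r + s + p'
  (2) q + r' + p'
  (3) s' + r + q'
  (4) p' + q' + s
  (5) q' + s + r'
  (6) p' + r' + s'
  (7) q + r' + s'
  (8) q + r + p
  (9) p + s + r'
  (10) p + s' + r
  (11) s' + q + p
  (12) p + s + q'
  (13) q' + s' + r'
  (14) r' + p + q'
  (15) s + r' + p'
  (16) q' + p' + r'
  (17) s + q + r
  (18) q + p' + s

Try r = 0.
Try s = 1.
From the singleton clause (q'), q = 0.
From the singleton clause (p), p = 1.
All clauses are satisfied.

p: 1,  q: 0,  r: 0,  s: 1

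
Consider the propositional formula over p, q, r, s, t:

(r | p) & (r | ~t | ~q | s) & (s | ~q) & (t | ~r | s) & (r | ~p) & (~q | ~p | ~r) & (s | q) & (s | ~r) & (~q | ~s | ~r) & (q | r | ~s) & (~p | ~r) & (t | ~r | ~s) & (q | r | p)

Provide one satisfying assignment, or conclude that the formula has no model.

p: 0,  q: 0,  r: 1,  s: 1,  t: 1

Suppose r = 1.
The clause (s) is unit, so s = 1.
The clause (~q) is unit, so q = 0.
The clause (~p) is unit, so p = 0.
The clause (t) is unit, so t = 1.
All clauses are satisfied.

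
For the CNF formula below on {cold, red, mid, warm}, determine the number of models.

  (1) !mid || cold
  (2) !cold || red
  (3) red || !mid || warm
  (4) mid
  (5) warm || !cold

There are 2^4 = 16 truth assignments over (cold, red, mid, warm).
Check each against the 5 clauses (columns in the order cold, red, mid, warm):
  F F F F  ✗ fails (mid)
  F F F T  ✗ fails (mid)
  F F T F  ✗ fails (!mid || cold)
  F F T T  ✗ fails (!mid || cold)
  F T F F  ✗ fails (mid)
  F T F T  ✗ fails (mid)
  F T T F  ✗ fails (!mid || cold)
  F T T T  ✗ fails (!mid || cold)
  T F F F  ✗ fails (!cold || red)
  T F F T  ✗ fails (!cold || red)
  T F T F  ✗ fails (!cold || red)
  T F T T  ✗ fails (!cold || red)
  T T F F  ✗ fails (mid)
  T T F T  ✗ fails (mid)
  T T T F  ✗ fails (warm || !cold)
  T T T T  ✓ satisfies all
1 of the 16 rows is a model.

1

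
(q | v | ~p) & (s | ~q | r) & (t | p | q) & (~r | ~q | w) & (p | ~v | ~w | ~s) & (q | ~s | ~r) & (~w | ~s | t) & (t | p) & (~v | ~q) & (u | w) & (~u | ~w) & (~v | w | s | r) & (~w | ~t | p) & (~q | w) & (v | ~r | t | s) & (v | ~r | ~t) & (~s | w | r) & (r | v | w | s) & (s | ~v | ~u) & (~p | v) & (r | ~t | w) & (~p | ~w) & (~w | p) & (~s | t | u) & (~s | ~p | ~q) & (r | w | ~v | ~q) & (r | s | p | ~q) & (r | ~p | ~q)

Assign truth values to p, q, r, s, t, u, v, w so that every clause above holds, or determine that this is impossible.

UNSATISFIABLE

Suppose t = 1.
Suppose v = 0.
The clause (~r) is unit, so r = 0.
The clause (~p) is unit, so p = 0.
The clause (~w) is unit, so w = 0.
But (w) is also a unit clause — contradiction.
Backtrack on v: now try v = 1.
The clause (~q) is unit, so q = 0.
Suppose s = 0.
The clause (~u) is unit, so u = 0.
The clause (w) is unit, so w = 1.
The clause (p) is unit, so p = 1.
But (~p) is also a unit clause — contradiction.
Backtrack on s: now try s = 1.
The clause (~r) is unit, so r = 0.
The clause (w) is unit, so w = 1.
The clause (p) is unit, so p = 1.
But (~p) is also a unit clause — contradiction.
Neither s = 1 nor s = 0 works.
Neither v = 1 nor v = 0 works.
Backtrack on t: now try t = 0.
The clause (p) is unit, so p = 1.
The clause (v) is unit, so v = 1.
The clause (~q) is unit, so q = 0.
The clause (~w) is unit, so w = 0.
The clause (u) is unit, so u = 1.
The clause (s) is unit, so s = 1.
The clause (~r) is unit, so r = 0.
But (r) is also a unit clause — contradiction.
Neither t = 1 nor t = 0 works.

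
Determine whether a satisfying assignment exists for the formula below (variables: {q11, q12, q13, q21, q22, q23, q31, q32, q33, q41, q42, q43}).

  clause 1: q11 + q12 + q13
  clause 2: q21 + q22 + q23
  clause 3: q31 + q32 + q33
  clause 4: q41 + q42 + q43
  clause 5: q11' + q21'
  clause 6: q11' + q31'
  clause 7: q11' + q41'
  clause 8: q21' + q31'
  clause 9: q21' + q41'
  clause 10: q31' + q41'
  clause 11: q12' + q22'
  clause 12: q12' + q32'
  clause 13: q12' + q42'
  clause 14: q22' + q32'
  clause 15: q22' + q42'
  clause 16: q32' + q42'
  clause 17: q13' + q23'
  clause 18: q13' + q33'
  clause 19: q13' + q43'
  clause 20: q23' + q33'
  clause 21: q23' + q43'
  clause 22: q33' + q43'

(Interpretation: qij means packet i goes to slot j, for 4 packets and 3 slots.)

Unsatisfiable

Suppose q11 = 0.
Suppose q12 = 1.
Unit clause (q22') forces q22 = 0.
Unit clause (q32') forces q32 = 0.
Unit clause (q42') forces q42 = 0.
Suppose q21 = 1.
Unit clause (q31') forces q31 = 0.
Unit clause (q33) forces q33 = 1.
Unit clause (q41') forces q41 = 0.
Unit clause (q43) forces q43 = 1.
That conflicts with the unit clause (q43').
Undo q21 and try q21 = 0.
Unit clause (q23) forces q23 = 1.
Unit clause (q13') forces q13 = 0.
Unit clause (q33') forces q33 = 0.
Unit clause (q31) forces q31 = 1.
Unit clause (q41') forces q41 = 0.
Unit clause (q43) forces q43 = 1.
That conflicts with the unit clause (q43').
Both values of q21 lead to a conflict.
Undo q12 and try q12 = 0.
Unit clause (q13) forces q13 = 1.
Unit clause (q23') forces q23 = 0.
Unit clause (q33') forces q33 = 0.
Unit clause (q43') forces q43 = 0.
Suppose q21 = 1.
Unit clause (q31') forces q31 = 0.
Unit clause (q32) forces q32 = 1.
Unit clause (q41') forces q41 = 0.
Unit clause (q42) forces q42 = 1.
That conflicts with the unit clause (q42').
Undo q21 and try q21 = 0.
Unit clause (q22) forces q22 = 1.
Unit clause (q32') forces q32 = 0.
Unit clause (q31) forces q31 = 1.
Unit clause (q41') forces q41 = 0.
Unit clause (q42) forces q42 = 1.
That conflicts with the unit clause (q42').
Both values of q21 lead to a conflict.
Both values of q12 lead to a conflict.
Undo q11 and try q11 = 1.
Unit clause (q21') forces q21 = 0.
Unit clause (q31') forces q31 = 0.
Unit clause (q41') forces q41 = 0.
Suppose q22 = 1.
Unit clause (q12') forces q12 = 0.
Unit clause (q32') forces q32 = 0.
Unit clause (q33) forces q33 = 1.
Unit clause (q42') forces q42 = 0.
Unit clause (q43) forces q43 = 1.
That conflicts with the unit clause (q43').
Undo q22 and try q22 = 0.
Unit clause (q23) forces q23 = 1.
Unit clause (q13') forces q13 = 0.
Unit clause (q33') forces q33 = 0.
Unit clause (q32) forces q32 = 1.
Unit clause (q12') forces q12 = 0.
Unit clause (q42') forces q42 = 0.
Unit clause (q43) forces q43 = 1.
That conflicts with the unit clause (q43').
Both values of q22 lead to a conflict.
Both values of q11 lead to a conflict.
No assignment satisfies every clause.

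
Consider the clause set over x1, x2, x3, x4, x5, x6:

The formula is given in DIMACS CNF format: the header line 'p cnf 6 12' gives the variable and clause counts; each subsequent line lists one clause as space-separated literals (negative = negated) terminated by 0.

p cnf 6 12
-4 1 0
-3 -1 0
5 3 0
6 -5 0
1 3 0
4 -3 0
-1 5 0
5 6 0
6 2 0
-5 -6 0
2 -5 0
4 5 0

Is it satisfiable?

Case x4 = False:
The clause (¬x3) is unit, so x3 = False.
The clause (x5) is unit, so x5 = True.
The clause (x6) is unit, so x6 = True.
Now (¬x6) is unsatisfied and unit — conflict.
That branch fails; take x4 = True instead.
The clause (x1) is unit, so x1 = True.
The clause (¬x3) is unit, so x3 = False.
The clause (x5) is unit, so x5 = True.
The clause (x6) is unit, so x6 = True.
Now (¬x6) is unsatisfied and unit — conflict.
Both values of x4 lead to a conflict.
No assignment satisfies every clause.

No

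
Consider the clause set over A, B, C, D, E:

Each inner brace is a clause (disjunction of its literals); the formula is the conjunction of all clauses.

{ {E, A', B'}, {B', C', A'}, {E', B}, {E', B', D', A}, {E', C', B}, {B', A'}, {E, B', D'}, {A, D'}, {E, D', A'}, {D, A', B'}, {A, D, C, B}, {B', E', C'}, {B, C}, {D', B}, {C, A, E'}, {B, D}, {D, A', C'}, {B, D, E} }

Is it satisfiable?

Branch on E: set E = 0.
Branch on A: set A = 0.
Unit clause (D') forces D = 0.
Unit clause (B) forces B = 1.
Every clause is now satisfied; C is unconstrained.
A satisfying assignment: A=0,  B=1,  C=0,  D=0,  E=0.

Yes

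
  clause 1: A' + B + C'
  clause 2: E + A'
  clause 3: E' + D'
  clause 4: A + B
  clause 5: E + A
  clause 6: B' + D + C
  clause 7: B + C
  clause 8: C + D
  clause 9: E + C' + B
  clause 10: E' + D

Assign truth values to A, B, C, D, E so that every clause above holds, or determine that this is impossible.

Case E = 1:
Unit clause (D') forces D = 0.
Now (D) is unsatisfied and unit — conflict.
Undo E and try E = 0.
Unit clause (A') forces A = 0.
Now (A) is unsatisfied and unit — conflict.
Both values of E lead to a conflict.

UNSATISFIABLE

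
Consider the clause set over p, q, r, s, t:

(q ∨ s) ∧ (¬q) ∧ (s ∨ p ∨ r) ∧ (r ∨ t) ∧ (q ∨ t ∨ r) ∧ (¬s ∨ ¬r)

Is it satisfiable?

From the singleton clause (¬q), q = False.
From the singleton clause (s), s = True.
From the singleton clause (¬r), r = False.
From the singleton clause (t), t = True.
No clause remains; p is free.
A satisfying assignment: p ↦ True; q ↦ False; r ↦ False; s ↦ True; t ↦ True.

Satisfiable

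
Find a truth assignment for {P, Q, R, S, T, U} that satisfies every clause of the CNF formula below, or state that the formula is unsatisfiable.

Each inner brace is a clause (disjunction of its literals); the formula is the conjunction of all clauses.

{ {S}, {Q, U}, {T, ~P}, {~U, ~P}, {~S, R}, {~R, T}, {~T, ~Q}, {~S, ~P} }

From the singleton clause (S), S = 1.
From the singleton clause (R), R = 1.
From the singleton clause (T), T = 1.
From the singleton clause (~Q), Q = 0.
From the singleton clause (U), U = 1.
From the singleton clause (~P), P = 0.
This assignment satisfies each clause.

P=0, Q=0, R=1, S=1, T=1, U=1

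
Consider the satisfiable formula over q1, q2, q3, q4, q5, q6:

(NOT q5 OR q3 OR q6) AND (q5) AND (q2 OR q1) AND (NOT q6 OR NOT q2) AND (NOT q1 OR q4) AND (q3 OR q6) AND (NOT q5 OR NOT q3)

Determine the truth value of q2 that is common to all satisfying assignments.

Suppose q2 = true.
(q5) alone gives q5 = true.
(NOT q6) alone gives q6 = false.
(q3) alone gives q3 = true.
But (NOT q3) is also a unit clause — contradiction.
So every satisfying assignment has q2 = False.

False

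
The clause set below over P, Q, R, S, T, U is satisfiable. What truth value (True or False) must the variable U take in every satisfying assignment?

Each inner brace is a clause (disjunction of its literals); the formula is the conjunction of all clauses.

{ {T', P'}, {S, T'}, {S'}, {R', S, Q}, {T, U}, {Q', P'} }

Suppose U = 0.
Unit clause (S') forces S = 0.
Unit clause (T') forces T = 0.
But (T) is also a unit clause — contradiction.
So every satisfying assignment has U = True.

True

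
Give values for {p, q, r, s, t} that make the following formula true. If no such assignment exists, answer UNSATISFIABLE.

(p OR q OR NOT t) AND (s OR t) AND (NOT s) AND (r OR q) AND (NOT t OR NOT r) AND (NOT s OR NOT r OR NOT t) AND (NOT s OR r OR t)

p ↦ true,  q ↦ true,  r ↦ false,  s ↦ false,  t ↦ true

The clause (NOT s) is unit, so s = false.
The clause (t) is unit, so t = true.
The clause (NOT r) is unit, so r = false.
The clause (q) is unit, so q = true.
All clauses hold; p can take either value.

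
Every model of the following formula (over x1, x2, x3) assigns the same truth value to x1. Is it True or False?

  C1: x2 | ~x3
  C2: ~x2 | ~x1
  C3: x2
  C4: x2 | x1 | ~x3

Suppose x1 = 1.
The clause (~x2) is unit, so x2 = 0.
That conflicts with the unit clause (x2).
So every satisfying assignment has x1 = False.

False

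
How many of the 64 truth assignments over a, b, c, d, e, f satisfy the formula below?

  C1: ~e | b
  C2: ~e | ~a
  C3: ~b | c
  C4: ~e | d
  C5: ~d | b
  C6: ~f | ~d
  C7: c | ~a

There are 2^6 = 64 truth assignments over (a, b, c, d, e, f).
Split on a. With a = 1, the clauses containing a are satisfied and ~a drops from the rest; 5 of the 2^5 = 32 assignments to the other variables satisfy what remains.
With a = 0, by the same count on the reduced clause set, 8 assignments work.
(One model: a=F, b=F, c=F, d=F, e=F, f=F.)
Total: 5 + 8 = 13.

13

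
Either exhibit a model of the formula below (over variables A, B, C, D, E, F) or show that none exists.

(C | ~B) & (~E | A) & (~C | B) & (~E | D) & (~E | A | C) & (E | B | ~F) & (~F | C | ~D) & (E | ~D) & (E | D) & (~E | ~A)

UNSATISFIABLE

Try C = 1.
(B) alone gives B = 1.
Try E = 0.
(~D) alone gives D = 0.
That conflicts with the unit clause (D).
Backtrack on E: now try E = 1.
(A) alone gives A = 1.
That conflicts with the unit clause (~A).
Either choice for E ends in contradiction.
Backtrack on C: now try C = 0.
(~B) alone gives B = 0.
Try E = 0.
(~F) alone gives F = 0.
(~D) alone gives D = 0.
That conflicts with the unit clause (D).
Backtrack on E: now try E = 1.
(A) alone gives A = 1.
That conflicts with the unit clause (~A).
Either choice for E ends in contradiction.
Either choice for C ends in contradiction.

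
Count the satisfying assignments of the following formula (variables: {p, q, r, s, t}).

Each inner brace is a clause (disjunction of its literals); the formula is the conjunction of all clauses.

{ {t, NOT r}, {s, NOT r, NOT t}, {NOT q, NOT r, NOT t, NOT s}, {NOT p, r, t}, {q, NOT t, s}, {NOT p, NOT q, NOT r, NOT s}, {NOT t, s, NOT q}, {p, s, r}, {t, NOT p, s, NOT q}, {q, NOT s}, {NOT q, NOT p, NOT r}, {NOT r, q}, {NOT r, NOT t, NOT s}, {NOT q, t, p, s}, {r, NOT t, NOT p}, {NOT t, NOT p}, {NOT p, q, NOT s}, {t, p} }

There are 2^5 = 32 truth assignments over (p, q, r, s, t).
Split on t. With t = true, the clauses containing t are satisfied and NOT t drops from the rest; 1 of the 2^4 = 16 assignments to the other variables satisfy what remains.
With t = false, by the same count on the reduced clause set, 0 assignments work.
(One model: p=F, q=T, r=F, s=T, t=T.)
Total: 1 + 0 = 1.

1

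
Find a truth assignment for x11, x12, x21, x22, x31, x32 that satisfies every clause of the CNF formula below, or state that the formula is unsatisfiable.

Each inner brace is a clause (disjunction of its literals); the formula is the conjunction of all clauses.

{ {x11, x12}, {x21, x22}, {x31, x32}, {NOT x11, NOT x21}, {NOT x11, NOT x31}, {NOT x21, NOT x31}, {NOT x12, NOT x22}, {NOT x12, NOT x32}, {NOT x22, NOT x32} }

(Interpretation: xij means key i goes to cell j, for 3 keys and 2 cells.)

Suppose x11 = true.
(NOT x21) alone gives x21 = false.
(x22) alone gives x22 = true.
(NOT x31) alone gives x31 = false.
(x32) alone gives x32 = true.
That conflicts with the unit clause (NOT x32).
So x11 must be the other value — set x11 = false.
(x12) alone gives x12 = true.
(NOT x22) alone gives x22 = false.
(x21) alone gives x21 = true.
(NOT x31) alone gives x31 = false.
(x32) alone gives x32 = true.
That conflicts with the unit clause (NOT x32).
Both values of x11 lead to a conflict.

UNSATISFIABLE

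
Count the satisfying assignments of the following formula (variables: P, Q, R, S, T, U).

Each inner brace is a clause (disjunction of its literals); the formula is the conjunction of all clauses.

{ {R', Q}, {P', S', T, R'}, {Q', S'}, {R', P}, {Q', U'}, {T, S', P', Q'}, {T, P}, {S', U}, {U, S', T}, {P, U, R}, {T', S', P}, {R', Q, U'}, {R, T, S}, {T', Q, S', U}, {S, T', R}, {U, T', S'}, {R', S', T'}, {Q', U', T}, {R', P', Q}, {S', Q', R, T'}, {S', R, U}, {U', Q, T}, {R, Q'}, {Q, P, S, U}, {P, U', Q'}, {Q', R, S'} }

There are 2^6 = 64 truth assignments over (P, Q, R, S, T, U).
Split on S. With S = 1, the clauses containing S are satisfied and S' drops from the rest; 1 of the 2^5 = 32 assignments to the other variables satisfy what remains.
With S = 0, by the same count on the reduced clause set, 2 assignments work.
Total: 1 + 2 = 3.

3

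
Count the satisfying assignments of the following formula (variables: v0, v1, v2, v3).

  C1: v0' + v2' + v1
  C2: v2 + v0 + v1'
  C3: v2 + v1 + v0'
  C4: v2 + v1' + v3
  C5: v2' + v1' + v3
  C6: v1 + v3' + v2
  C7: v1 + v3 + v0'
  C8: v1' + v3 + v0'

There are 2^4 = 16 truth assignments over (v0, v1, v2, v3).
Check each against the 8 clauses (columns in the order v0, v1, v2, v3):
  F F F F  ✓ satisfies all
  F F F T  ✗ fails (v1 + v3' + v2)
  F F T F  ✓ satisfies all
  F F T T  ✓ satisfies all
  F T F F  ✗ fails (v2 + v0 + v1')
  F T F T  ✗ fails (v2 + v0 + v1')
  F T T F  ✗ fails (v2' + v1' + v3)
  F T T T  ✓ satisfies all
  T F F F  ✗ fails (v2 + v1 + v0')
  T F F T  ✗ fails (v2 + v1 + v0')
  T F T F  ✗ fails (v0' + v2' + v1)
  T F T T  ✗ fails (v0' + v2' + v1)
  T T F F  ✗ fails (v2 + v1' + v3)
  T T F T  ✓ satisfies all
  T T T F  ✗ fails (v2' + v1' + v3)
  T T T T  ✓ satisfies all
6 of the 16 rows are models.

6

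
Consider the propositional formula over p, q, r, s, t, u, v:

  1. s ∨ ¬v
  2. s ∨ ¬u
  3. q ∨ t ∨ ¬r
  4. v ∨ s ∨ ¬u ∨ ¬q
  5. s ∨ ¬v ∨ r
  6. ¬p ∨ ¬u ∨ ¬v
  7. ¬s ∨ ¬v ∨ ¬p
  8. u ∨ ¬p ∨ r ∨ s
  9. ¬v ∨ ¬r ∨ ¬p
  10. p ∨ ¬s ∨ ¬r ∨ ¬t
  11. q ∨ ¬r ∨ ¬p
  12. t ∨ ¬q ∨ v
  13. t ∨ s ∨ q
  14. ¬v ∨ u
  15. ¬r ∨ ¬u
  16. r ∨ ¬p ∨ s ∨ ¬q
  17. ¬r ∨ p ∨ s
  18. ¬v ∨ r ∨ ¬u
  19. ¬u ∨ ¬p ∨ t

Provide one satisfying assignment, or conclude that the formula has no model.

p: False; q: False; r: False; s: True; t: True; u: True; v: False

Suppose s = True.
Suppose v = False.
Suppose t = True.
Suppose p = False.
From the singleton clause (¬r), r = False.
No clause remains; q, u are free.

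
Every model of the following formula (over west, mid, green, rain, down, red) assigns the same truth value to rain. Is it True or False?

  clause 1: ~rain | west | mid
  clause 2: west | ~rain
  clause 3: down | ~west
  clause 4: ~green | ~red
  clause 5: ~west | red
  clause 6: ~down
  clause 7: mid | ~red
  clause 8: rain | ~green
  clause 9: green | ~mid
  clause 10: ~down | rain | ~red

Suppose rain = 1.
Unit clause (west) forces west = 1.
Unit clause (down) forces down = 1.
Now (~down) is unsatisfied and unit — conflict.
So every satisfying assignment has rain = False.

False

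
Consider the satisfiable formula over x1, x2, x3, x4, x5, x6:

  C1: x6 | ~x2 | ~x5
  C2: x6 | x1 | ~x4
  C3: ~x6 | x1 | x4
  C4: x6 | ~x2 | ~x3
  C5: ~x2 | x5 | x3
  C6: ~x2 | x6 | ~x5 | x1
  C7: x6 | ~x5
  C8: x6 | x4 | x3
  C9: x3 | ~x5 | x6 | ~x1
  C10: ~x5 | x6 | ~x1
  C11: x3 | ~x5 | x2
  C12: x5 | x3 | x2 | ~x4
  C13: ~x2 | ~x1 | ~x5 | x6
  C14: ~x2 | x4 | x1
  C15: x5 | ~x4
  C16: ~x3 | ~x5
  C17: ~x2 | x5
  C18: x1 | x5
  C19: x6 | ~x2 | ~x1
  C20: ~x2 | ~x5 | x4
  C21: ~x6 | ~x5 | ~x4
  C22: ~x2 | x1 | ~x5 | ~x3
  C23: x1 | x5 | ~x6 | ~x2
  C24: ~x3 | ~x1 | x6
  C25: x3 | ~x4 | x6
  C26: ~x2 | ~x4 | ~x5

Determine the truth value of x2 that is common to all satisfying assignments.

False

Suppose x2 = 1.
Unit clause (x5) forces x5 = 1.
Unit clause (x6) forces x6 = 1.
Unit clause (~x3) forces x3 = 0.
Unit clause (x4) forces x4 = 1.
But (~x4) is also a unit clause — contradiction.
So every satisfying assignment has x2 = False.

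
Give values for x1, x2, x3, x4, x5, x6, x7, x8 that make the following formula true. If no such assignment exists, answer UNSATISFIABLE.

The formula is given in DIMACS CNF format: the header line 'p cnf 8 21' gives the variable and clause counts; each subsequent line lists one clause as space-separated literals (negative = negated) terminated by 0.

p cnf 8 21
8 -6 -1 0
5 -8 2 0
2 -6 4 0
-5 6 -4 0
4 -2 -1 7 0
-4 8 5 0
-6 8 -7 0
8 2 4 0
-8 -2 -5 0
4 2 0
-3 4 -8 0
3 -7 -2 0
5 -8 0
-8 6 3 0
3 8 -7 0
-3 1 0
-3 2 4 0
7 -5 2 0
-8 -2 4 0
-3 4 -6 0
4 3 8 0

x1=False,  x2=True,  x3=False,  x4=True,  x5=True,  x6=True,  x7=False,  x8=False

Case x4 = True:
Case x5 = True:
The clause (x6) is unit, so x6 = True.
Case x8 = False:
The clause (¬x1) is unit, so x1 = False.
The clause (¬x7) is unit, so x7 = False.
The clause (¬x3) is unit, so x3 = False.
The clause (x2) is unit, so x2 = True.
Every clause now holds.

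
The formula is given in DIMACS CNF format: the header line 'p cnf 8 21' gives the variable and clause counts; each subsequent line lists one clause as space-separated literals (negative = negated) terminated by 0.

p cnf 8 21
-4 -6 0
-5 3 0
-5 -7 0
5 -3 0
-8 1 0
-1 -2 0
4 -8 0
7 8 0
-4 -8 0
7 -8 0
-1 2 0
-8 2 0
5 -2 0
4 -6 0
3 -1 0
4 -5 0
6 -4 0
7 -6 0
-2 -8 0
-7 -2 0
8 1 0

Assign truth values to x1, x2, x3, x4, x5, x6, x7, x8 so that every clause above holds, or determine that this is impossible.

UNSATISFIABLE

Suppose x4 = False.
The clause (¬x8) is unit, so x8 = False.
The clause (x7) is unit, so x7 = True.
The clause (¬x5) is unit, so x5 = False.
The clause (¬x3) is unit, so x3 = False.
The clause (¬x2) is unit, so x2 = False.
The clause (¬x1) is unit, so x1 = False.
Now (x1) is unsatisfied and unit — conflict.
Backtrack on x4: now try x4 = True.
The clause (¬x6) is unit, so x6 = False.
Now (x6) is unsatisfied and unit — conflict.
Neither x4 = True nor x4 = False works.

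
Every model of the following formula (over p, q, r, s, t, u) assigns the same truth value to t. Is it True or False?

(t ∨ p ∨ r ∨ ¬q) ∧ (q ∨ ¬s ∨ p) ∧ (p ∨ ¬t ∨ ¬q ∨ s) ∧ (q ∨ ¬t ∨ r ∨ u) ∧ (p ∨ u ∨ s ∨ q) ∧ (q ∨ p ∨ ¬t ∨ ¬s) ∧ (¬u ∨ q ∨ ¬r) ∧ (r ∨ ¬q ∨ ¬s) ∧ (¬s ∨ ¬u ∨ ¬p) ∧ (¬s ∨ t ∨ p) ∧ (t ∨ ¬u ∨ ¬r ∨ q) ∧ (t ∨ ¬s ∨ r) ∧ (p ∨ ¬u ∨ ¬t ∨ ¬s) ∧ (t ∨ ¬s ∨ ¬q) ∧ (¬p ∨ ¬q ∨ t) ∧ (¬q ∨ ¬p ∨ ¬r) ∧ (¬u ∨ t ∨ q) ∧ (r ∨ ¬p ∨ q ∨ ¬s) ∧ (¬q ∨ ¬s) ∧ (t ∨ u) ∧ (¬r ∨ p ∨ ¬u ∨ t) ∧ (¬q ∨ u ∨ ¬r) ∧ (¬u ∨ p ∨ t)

Suppose t = False.
(u) alone gives u = True.
(q) alone gives q = True.
(¬s) alone gives s = False.
(¬p) alone gives p = False.
But (p) is also a unit clause — contradiction.
So every satisfying assignment has t = True.

True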